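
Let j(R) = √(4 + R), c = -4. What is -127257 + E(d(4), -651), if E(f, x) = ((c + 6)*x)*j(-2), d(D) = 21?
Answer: -127257 - 1302*√2 ≈ -1.2910e+5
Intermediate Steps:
E(f, x) = 2*x*√2 (E(f, x) = ((-4 + 6)*x)*√(4 - 2) = (2*x)*√2 = 2*x*√2)
-127257 + E(d(4), -651) = -127257 + 2*(-651)*√2 = -127257 - 1302*√2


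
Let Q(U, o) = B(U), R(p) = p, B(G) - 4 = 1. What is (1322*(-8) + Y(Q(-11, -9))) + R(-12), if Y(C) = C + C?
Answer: -10578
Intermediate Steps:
B(G) = 5 (B(G) = 4 + 1 = 5)
Q(U, o) = 5
Y(C) = 2*C
(1322*(-8) + Y(Q(-11, -9))) + R(-12) = (1322*(-8) + 2*5) - 12 = (-10576 + 10) - 12 = -10566 - 12 = -10578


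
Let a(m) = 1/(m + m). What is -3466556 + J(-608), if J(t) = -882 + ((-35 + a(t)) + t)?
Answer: -4217186497/1216 ≈ -3.4681e+6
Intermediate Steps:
a(m) = 1/(2*m)
J(t) = -917 + t + 1/(2*t) (J(t) = -882 + ((-35 + 1/(2*t)) + t) = -882 + (-35 + t + 1/(2*t)) = -917 + t + 1/(2*t))
-3466556 + J(-608) = -3466556 + (-917 - 608 + (½)/(-608)) = -3466556 + (-917 - 608 + (½)*(-1/608)) = -3466556 + (-917 - 608 - 1/1216) = -3466556 - 1854401/1216 = -4217186497/1216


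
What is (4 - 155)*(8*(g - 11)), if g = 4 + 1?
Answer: 7248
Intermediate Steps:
g = 5
(4 - 155)*(8*(g - 11)) = (4 - 155)*(8*(5 - 11)) = -1208*(-6) = -151*(-48) = 7248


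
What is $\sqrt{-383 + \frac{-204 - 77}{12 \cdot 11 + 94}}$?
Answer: $\frac{i \sqrt{19625614}}{226} \approx 19.602 i$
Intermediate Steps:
$\sqrt{-383 + \frac{-204 - 77}{12 \cdot 11 + 94}} = \sqrt{-383 - \frac{281}{132 + 94}} = \sqrt{-383 - \frac{281}{226}} = \sqrt{- \frac{86839}{226}} = \frac{i \sqrt{19625614}}{226}$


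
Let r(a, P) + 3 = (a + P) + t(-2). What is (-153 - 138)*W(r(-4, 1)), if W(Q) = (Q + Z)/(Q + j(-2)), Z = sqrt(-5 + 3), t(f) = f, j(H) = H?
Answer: -1164/5 + 291*I*sqrt(2)/10 ≈ -232.8 + 41.154*I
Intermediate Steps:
Z = I*sqrt(2) (Z = sqrt(-2) = I*sqrt(2) ≈ 1.4142*I)
r(a, P) = -5 + P + a (r(a, P) = -3 + ((a + P) - 2) = -3 + ((P + a) - 2) = -3 + (-2 + P + a) = -5 + P + a)
W(Q) = (Q + I*sqrt(2))/(-2 + Q) (W(Q) = (Q + I*sqrt(2))/(Q - 2) = (Q + I*sqrt(2))/(-2 + Q))
(-153 - 138)*W(r(-4, 1)) = (-153 - 138)*(((-5 + 1 - 4) + I*sqrt(2))/(-2 + (-5 + 1 - 4))) = -291*(-8 + I*sqrt(2))/(-2 - 8) = -291*(-8 + I*sqrt(2))/(-10) = -(-291)*(-8 + I*sqrt(2))/10 = -291*(4/5 - I*sqrt(2)/10) = -1164/5 + 291*I*sqrt(2)/10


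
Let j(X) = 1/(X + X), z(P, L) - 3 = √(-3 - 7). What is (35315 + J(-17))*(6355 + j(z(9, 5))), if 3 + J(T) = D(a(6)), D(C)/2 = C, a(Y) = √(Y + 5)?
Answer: 4263800408/19 + 241493*√11/19 - 17656*I*√10/19 - I*√110/19 ≈ 2.2445e+8 - 2939.1*I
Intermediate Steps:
a(Y) = √(5 + Y)
z(P, L) = 3 + I*√10 (z(P, L) = 3 + √(-3 - 7) = 3 + √(-10) = 3 + I*√10)
D(C) = 2*C
J(T) = -3 + 2*√11 (J(T) = -3 + 2*√(5 + 6) = -3 + 2*√11)
j(X) = 1/(2*X)
(35315 + J(-17))*(6355 + j(z(9, 5))) = (35315 + (-3 + 2*√11))*(6355 + 1/(2*(3 + I*√10))) = (35312 + 2*√11)*(6355 + 1/(2*(3 + I*√10))) = (6355 + 1/(2*(3 + I*√10)))*(35312 + 2*√11)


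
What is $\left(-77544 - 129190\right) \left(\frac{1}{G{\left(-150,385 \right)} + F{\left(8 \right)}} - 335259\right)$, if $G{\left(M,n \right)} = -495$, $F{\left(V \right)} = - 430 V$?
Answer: $\frac{272732623413844}{3935} \approx 6.9309 \cdot 10^{10}$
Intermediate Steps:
$\left(-77544 - 129190\right) \left(\frac{1}{G{\left(-150,385 \right)} + F{\left(8 \right)}} - 335259\right) = \left(-77544 - 129190\right) \left(\frac{1}{-495 - 3440} - 335259\right) = - 206734 \left(\frac{1}{-495 - 3440} - 335259\right) = - 206734 \left(\frac{1}{-3935} - 335259\right) = - 206734 \left(- \frac{1}{3935} - 335259\right) = \left(-206734\right) \left(- \frac{1319244166}{3935}\right) = \frac{272732623413844}{3935}$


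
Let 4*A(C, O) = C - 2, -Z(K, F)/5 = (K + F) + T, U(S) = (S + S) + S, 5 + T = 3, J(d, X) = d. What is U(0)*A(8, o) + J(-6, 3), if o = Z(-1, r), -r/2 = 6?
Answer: -6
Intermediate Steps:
r = -12 (r = -2*6 = -12)
T = -2 (T = -5 + 3 = -2)
U(S) = 3*S (U(S) = 2*S + S = 3*S)
Z(K, F) = 10 - 5*F - 5*K (Z(K, F) = -5*((K + F) - 2) = -5*((F + K) - 2) = -5*(-2 + F + K) = 10 - 5*F - 5*K)
o = 75 (o = 10 - 5*(-12) - 5*(-1) = 10 + 60 + 5 = 75)
A(C, O) = -1/2 + C/4 (A(C, O) = (C - 2)/4 = (-2 + C)/4 = -1/2 + C/4)
U(0)*A(8, o) + J(-6, 3) = (3*0)*(-1/2 + (1/4)*8) - 6 = 0*(-1/2 + 2) - 6 = 0*(3/2) - 6 = 0 - 6 = -6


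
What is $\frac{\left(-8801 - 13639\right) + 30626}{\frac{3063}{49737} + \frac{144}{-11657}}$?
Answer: $\frac{1582037844958}{9514421} \approx 1.6628 \cdot 10^{5}$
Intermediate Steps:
$\frac{\left(-8801 - 13639\right) + 30626}{\frac{3063}{49737} + \frac{144}{-11657}} = \frac{\left(-8801 - 13639\right) + 30626}{3063 \cdot \frac{1}{49737} + 144 \left(- \frac{1}{11657}\right)} = \frac{-22440 + 30626}{\frac{1021}{16579} - \frac{144}{11657}} = \frac{8186}{\frac{9514421}{193261403}} = 8186 \cdot \frac{193261403}{9514421} = \frac{1582037844958}{9514421}$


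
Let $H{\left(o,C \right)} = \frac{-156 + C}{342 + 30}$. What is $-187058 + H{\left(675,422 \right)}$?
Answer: $- \frac{34792655}{186} \approx -1.8706 \cdot 10^{5}$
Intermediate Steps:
$H{\left(o,C \right)} = - \frac{13}{31} + \frac{C}{372}$ ($H{\left(o,C \right)} = \frac{-156 + C}{372} = \left(-156 + C\right) \frac{1}{372} = - \frac{13}{31} + \frac{C}{372}$)
$-187058 + H{\left(675,422 \right)} = -187058 + \left(- \frac{13}{31} + \frac{1}{372} \cdot 422\right) = -187058 + \left(- \frac{13}{31} + \frac{211}{186}\right) = -187058 + \frac{133}{186} = - \frac{34792655}{186}$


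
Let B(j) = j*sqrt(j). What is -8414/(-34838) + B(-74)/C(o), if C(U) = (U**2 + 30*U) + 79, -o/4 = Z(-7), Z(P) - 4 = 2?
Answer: 4207/17419 + 74*I*sqrt(74)/65 ≈ 0.24152 + 9.7934*I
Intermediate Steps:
Z(P) = 6 (Z(P) = 4 + 2 = 6)
B(j) = j**(3/2)
o = -24 (o = -4*6 = -24)
C(U) = 79 + U**2 + 30*U
-8414/(-34838) + B(-74)/C(o) = -8414/(-34838) + (-74)**(3/2)/(79 + (-24)**2 + 30*(-24)) = -8414*(-1/34838) + (-74*I*sqrt(74))/(79 + 576 - 720) = 4207/17419 - 74*I*sqrt(74)/(-65) = 4207/17419 - 74*I*sqrt(74)*(-1/65) = 4207/17419 + 74*I*sqrt(74)/65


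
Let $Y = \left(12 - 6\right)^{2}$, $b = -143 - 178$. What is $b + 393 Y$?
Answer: $13827$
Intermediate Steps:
$b = -321$ ($b = -143 - 178 = -321$)
$Y = 36$ ($Y = 6^{2} = 36$)
$b + 393 Y = -321 + 393 \cdot 36 = -321 + 14148 = 13827$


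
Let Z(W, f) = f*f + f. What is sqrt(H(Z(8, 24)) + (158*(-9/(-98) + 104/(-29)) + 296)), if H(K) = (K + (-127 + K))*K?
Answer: sqrt(26519800143)/203 ≈ 802.21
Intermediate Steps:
Z(W, f) = f + f**2 (Z(W, f) = f**2 + f = f + f**2)
H(K) = K*(-127 + 2*K) (H(K) = (-127 + 2*K)*K = K*(-127 + 2*K))
sqrt(H(Z(8, 24)) + (158*(-9/(-98) + 104/(-29)) + 296)) = sqrt((24*(1 + 24))*(-127 + 2*(24*(1 + 24))) + (158*(-9/(-98) + 104/(-29)) + 296)) = sqrt((24*25)*(-127 + 2*(24*25)) + (158*(-9*(-1/98) + 104*(-1/29)) + 296)) = sqrt(600*(-127 + 2*600) + (158*(9/98 - 104/29) + 296)) = sqrt(600*(-127 + 1200) + (158*(-9931/2842) + 296)) = sqrt(600*1073 + (-784549/1421 + 296)) = sqrt(643800 - 363933/1421) = sqrt(914475867/1421) = sqrt(26519800143)/203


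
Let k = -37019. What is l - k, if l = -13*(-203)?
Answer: 39658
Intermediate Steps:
l = 2639
l - k = 2639 - 1*(-37019) = 2639 + 37019 = 39658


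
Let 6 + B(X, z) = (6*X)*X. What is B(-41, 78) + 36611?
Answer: 46691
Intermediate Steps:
B(X, z) = -6 + 6*X**2 (B(X, z) = -6 + (6*X)*X = -6 + 6*X**2)
B(-41, 78) + 36611 = (-6 + 6*(-41)**2) + 36611 = (-6 + 6*1681) + 36611 = (-6 + 10086) + 36611 = 10080 + 36611 = 46691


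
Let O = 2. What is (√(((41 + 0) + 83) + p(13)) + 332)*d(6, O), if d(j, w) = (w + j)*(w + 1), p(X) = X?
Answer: 7968 + 24*√137 ≈ 8248.9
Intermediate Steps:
d(j, w) = (1 + w)*(j + w) (d(j, w) = (j + w)*(1 + w) = (1 + w)*(j + w))
(√(((41 + 0) + 83) + p(13)) + 332)*d(6, O) = (√(((41 + 0) + 83) + 13) + 332)*(6 + 2 + 2² + 6*2) = (√((41 + 83) + 13) + 332)*(6 + 2 + 4 + 12) = (√(124 + 13) + 332)*24 = (√137 + 332)*24 = (332 + √137)*24 = 7968 + 24*√137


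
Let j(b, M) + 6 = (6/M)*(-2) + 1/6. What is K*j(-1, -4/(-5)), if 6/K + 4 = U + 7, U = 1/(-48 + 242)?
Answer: -24250/583 ≈ -41.595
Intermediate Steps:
U = 1/194 ≈ 0.0051546
K = 1164/583 (K = 6/(-4 + (1/194 + 7)) = 6/(-4 + 1359/194) = 6/(583/194) = 6*(194/583) = 1164/583 ≈ 1.9966)
j(b, M) = -35/6 - 12/M (j(b, M) = -6 + ((6/M)*(-2) + 1/6) = -6 + (-12/M + ⅙) = -6 + (⅙ - 12/M) = -35/6 - 12/M)
K*j(-1, -4/(-5)) = 1164*(-35/6 - 12/((-4/(-5))))/583 = 1164*(-35/6 - 12/((-4*(-⅕))))/583 = 1164*(-35/6 - 12/⅘)/583 = 1164*(-35/6 - 12*5/4)/583 = 1164*(-35/6 - 15)/583 = (1164/583)*(-125/6) = -24250/583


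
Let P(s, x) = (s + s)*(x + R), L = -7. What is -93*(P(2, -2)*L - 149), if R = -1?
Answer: 6045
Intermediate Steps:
P(s, x) = 2*s*(-1 + x) (P(s, x) = (s + s)*(x - 1) = (2*s)*(-1 + x) = 2*s*(-1 + x))
-93*(P(2, -2)*L - 149) = -93*((2*2*(-1 - 2))*(-7) - 149) = -93*((2*2*(-3))*(-7) - 149) = -93*(-12*(-7) - 149) = -93*(84 - 149) = -93*(-65) = 6045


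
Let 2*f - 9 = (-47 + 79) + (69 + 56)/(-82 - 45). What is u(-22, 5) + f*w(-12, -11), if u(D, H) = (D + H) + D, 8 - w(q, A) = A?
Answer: 43326/127 ≈ 341.15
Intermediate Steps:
w(q, A) = 8 - A
u(D, H) = H + 2*D
f = 2541/127 (f = 9/2 + ((-47 + 79) + (69 + 56)/(-82 - 45))/2 = 9/2 + (32 + 125/(-127))/2 = 9/2 + (32 + 125*(-1/127))/2 = 9/2 + (32 - 125/127)/2 = 9/2 + (½)*(3939/127) = 9/2 + 3939/254 = 2541/127 ≈ 20.008)
u(-22, 5) + f*w(-12, -11) = (5 + 2*(-22)) + 2541*(8 - 1*(-11))/127 = (5 - 44) + 2541*(8 + 11)/127 = -39 + (2541/127)*19 = -39 + 48279/127 = 43326/127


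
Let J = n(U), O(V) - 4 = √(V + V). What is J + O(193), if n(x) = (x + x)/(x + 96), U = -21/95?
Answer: 12118/3033 + √386 ≈ 23.642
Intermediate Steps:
U = -21/95 (U = -21*1/95 = -21/95 ≈ -0.22105)
O(V) = 4 + √2*√V (O(V) = 4 + √(V + V) = 4 + √(2*V) = 4 + √2*√V)
n(x) = 2*x/(96 + x) (n(x) = (2*x)/(96 + x) = 2*x/(96 + x))
J = -14/3033 (J = 2*(-21/95)/(96 - 21/95) = 2*(-21/95)/(9099/95) = 2*(-21/95)*(95/9099) = -14/3033 ≈ -0.0046159)
J + O(193) = -14/3033 + (4 + √2*√193) = -14/3033 + (4 + √386) = 12118/3033 + √386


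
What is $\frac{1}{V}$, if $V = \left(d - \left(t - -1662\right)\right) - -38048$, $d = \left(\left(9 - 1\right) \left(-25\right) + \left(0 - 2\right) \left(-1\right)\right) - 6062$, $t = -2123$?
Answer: $\frac{1}{32249} \approx 3.1009 \cdot 10^{-5}$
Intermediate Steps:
$d = -6260$ ($d = \left(\left(9 - 1\right) \left(-25\right) - -2\right) - 6062 = \left(8 \left(-25\right) + 2\right) - 6062 = \left(-200 + 2\right) - 6062 = -198 - 6062 = -6260$)
$V = 32249$ ($V = \left(-6260 - \left(-2123 - -1662\right)\right) - -38048 = \left(-6260 - \left(-2123 + 1662\right)\right) + 38048 = \left(-6260 - -461\right) + 38048 = \left(-6260 + 461\right) + 38048 = -5799 + 38048 = 32249$)
$\frac{1}{V} = \frac{1}{32249}$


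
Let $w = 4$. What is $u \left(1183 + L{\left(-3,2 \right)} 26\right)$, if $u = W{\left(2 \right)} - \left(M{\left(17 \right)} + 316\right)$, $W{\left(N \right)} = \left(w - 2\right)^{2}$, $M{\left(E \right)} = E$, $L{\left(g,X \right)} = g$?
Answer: $-363545$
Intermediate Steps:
$W{\left(N \right)} = 4$ ($W{\left(N \right)} = \left(4 - 2\right)^{2} = 2^{2} = 4$)
$u = -329$ ($u = 4 - \left(17 + 316\right) = 4 - 333 = -329$)
$u \left(1183 + L{\left(-3,2 \right)} 26\right) = - 329 \left(1183 - 78\right) = \left(-329\right) 1105 = -363545$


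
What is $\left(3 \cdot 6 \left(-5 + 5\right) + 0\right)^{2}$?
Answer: $0$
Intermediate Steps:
$\left(3 \cdot 6 \left(-5 + 5\right) + 0\right)^{2} = \left(18 \cdot 0 + 0\right)^{2} = \left(0 + 0\right)^{2} = 0^{2} = 0$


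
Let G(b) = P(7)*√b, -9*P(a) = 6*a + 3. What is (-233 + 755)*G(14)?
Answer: -2610*√14 ≈ -9765.7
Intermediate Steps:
P(a) = -⅓ - 2*a/3 (P(a) = -(6*a + 3)/9 = -(3 + 6*a)/9 = -⅓ - 2*a/3)
G(b) = -5*√b (G(b) = (-⅓ - ⅔*7)*√b = (-⅓ - 14/3)*√b = -5*√b)
(-233 + 755)*G(14) = (-233 + 755)*(-5*√14) = 522*(-5*√14) = -2610*√14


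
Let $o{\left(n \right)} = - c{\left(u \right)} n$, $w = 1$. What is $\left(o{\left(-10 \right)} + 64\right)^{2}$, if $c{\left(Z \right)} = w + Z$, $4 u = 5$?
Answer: $\frac{29929}{4} \approx 7482.3$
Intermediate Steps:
$u = \frac{5}{4}$ ($u = \frac{1}{4} \cdot 5 = \frac{5}{4} \approx 1.25$)
$c{\left(Z \right)} = 1 + Z$
$o{\left(n \right)} = - \frac{9 n}{4}$ ($o{\left(n \right)} = - \left(1 + \frac{5}{4}\right) n = - \frac{9 n}{4}$)
$\left(o{\left(-10 \right)} + 64\right)^{2} = \left(\left(- \frac{9}{4}\right) \left(-10\right) + 64\right)^{2} = \left(\frac{45}{2} + 64\right)^{2} = \left(\frac{173}{2}\right)^{2} = \frac{29929}{4}$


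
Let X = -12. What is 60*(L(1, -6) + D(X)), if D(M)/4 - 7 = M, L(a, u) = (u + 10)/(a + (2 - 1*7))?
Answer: -1260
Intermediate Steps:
L(a, u) = (10 + u)/(-5 + a) (L(a, u) = (10 + u)/(a + (2 - 7)) = (10 + u)/(a - 5) = (10 + u)/(-5 + a))
D(M) = 28 + 4*M
60*(L(1, -6) + D(X)) = 60*((10 - 6)/(-5 + 1) + (28 + 4*(-12))) = 60*(4/(-4) + (28 - 48)) = 60*(-¼*4 - 20) = 60*(-1 - 20) = 60*(-21) = -1260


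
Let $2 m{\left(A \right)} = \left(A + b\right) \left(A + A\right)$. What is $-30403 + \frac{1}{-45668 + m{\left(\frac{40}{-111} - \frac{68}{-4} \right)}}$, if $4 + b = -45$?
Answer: $- \frac{17308727442677}{569309852} \approx -30403.0$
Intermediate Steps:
$b = -49$ ($b = -4 - 45 = -49$)
$m{\left(A \right)} = A \left(-49 + A\right)$ ($m{\left(A \right)} = \frac{\left(A - 49\right) \left(A + A\right)}{2} = \frac{\left(-49 + A\right) 2 A}{2} = \frac{2 A \left(-49 + A\right)}{2} = A \left(-49 + A\right)$)
$-30403 + \frac{1}{-45668 + m{\left(\frac{40}{-111} - \frac{68}{-4} \right)}} = -30403 + \frac{1}{-45668 + \left(\frac{40}{-111} - \frac{68}{-4}\right) \left(-49 + \left(\frac{40}{-111} - \frac{68}{-4}\right)\right)} = -30403 + \frac{1}{-45668 + \left(40 \left(- \frac{1}{111}\right) - -17\right) \left(-49 + \left(40 \left(- \frac{1}{111}\right) - -17\right)\right)} = -30403 + \frac{1}{-45668 + \left(- \frac{40}{111} + 17\right) \left(-49 + \left(- \frac{40}{111} + 17\right)\right)} = -30403 + \frac{1}{-45668 + \frac{1847 \left(-49 + \frac{1847}{111}\right)}{111}} = -30403 + \frac{1}{-45668 + \frac{1847}{111} \left(- \frac{3592}{111}\right)} = -30403 + \frac{1}{-45668 - \frac{6634424}{12321}} = -30403 + \frac{1}{- \frac{569309852}{12321}} = -30403 - \frac{12321}{569309852} = - \frac{17308727442677}{569309852}$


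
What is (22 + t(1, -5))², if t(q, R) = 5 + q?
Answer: 784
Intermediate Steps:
(22 + t(1, -5))² = (22 + (5 + 1))² = (22 + 6)² = 28² = 784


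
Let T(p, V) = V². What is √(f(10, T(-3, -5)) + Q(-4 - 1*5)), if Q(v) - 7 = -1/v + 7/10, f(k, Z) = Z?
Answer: √29530/30 ≈ 5.7281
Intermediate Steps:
Q(v) = 77/10 - 1/v (Q(v) = 7 + (-1/v + 7/10) = 7 + (7/10 - 1/v) = 77/10 - 1/v)
√(f(10, T(-3, -5)) + Q(-4 - 1*5)) = √((-5)² + (77/10 - 1/(-4 - 1*5))) = √(25 + (77/10 - 1/(-4 - 5))) = √(25 + (77/10 - 1/(-9))) = √(25 + (77/10 - 1*(-⅑))) = √(25 + (77/10 + ⅑)) = √(25 + 703/90) = √(2953/90) = √29530/30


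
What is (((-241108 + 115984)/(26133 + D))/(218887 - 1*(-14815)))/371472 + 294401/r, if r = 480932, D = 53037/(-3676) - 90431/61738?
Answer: 789004896183486273437746567/1288914449222404071277535108 ≈ 0.61215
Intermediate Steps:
D = -1803411331/113474444 (D = 53037*(-1/3676) - 90431*1/61738 = -53037/3676 - 90431/61738 = -1803411331/113474444 ≈ -15.893)
(((-241108 + 115984)/(26133 + D))/(218887 - 1*(-14815)))/371472 + 294401/r = (((-241108 + 115984)/(26133 - 1803411331/113474444))/(218887 - 1*(-14815)))/371472 + 294401/480932 = ((-125124/2963624233721/113474444)/(218887 + 14815))*(1/371472) + 294401*(1/480932) = (-125124*113474444/2963624233721/233702)*(1/371472) + 294401/480932 = -14198376331056/2963624233721*1/233702*(1/371472) + 294401/480932 = -7099188165528/346302455334532571*1/371472 + 294401/480932 = -295799506897/5360069403667895133938 + 294401/480932 = 789004896183486273437746567/1288914449222404071277535108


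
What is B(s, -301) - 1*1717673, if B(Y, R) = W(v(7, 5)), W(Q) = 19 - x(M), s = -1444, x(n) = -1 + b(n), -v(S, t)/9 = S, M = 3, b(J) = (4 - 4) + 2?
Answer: -1717655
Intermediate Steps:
b(J) = 2 (b(J) = 0 + 2 = 2)
v(S, t) = -9*S
x(n) = 1 (x(n) = -1 + 2 = 1)
W(Q) = 18 (W(Q) = 19 - 1*1 = 19 - 1 = 18)
B(Y, R) = 18
B(s, -301) - 1*1717673 = 18 - 1*1717673 = 18 - 1717673 = -1717655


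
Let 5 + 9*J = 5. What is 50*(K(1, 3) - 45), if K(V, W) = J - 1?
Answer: -2300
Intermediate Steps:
J = 0 (J = -5/9 + (1/9)*5 = -5/9 + 5/9 = 0)
K(V, W) = -1 (K(V, W) = 0 - 1 = -1)
50*(K(1, 3) - 45) = 50*(-1 - 45) = 50*(-46) = -2300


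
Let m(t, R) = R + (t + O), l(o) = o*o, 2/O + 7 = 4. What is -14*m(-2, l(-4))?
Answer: -560/3 ≈ -186.67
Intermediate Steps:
O = -⅔ (O = 2/(-7 + 4) = 2/(-3) = 2*(-⅓) = -⅔ ≈ -0.66667)
l(o) = o²
m(t, R) = -⅔ + R + t (m(t, R) = R + (t - ⅔) = R + (-⅔ + t) = -⅔ + R + t)
-14*m(-2, l(-4)) = -14*(-⅔ + (-4)² - 2) = -14*(-⅔ + 16 - 2) = -14*40/3 = -560/3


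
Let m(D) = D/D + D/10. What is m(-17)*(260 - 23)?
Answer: -1659/10 ≈ -165.90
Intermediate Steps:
m(D) = 1 + D/10 (m(D) = 1 + D*(⅒) = 1 + D/10)
m(-17)*(260 - 23) = (1 + (⅒)*(-17))*(260 - 23) = (1 - 17/10)*237 = -7/10*237 = -1659/10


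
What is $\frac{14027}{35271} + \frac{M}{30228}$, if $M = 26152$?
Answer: $\frac{112201279}{88847649} \approx 1.2628$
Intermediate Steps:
$\frac{14027}{35271} + \frac{M}{30228} = \frac{14027}{35271} + \frac{26152}{30228} = 14027 \cdot \frac{1}{35271} + 26152 \cdot \frac{1}{30228} = \frac{14027}{35271} + \frac{6538}{7557} = \frac{112201279}{88847649}$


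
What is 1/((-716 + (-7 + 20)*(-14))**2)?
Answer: 1/806404 ≈ 1.2401e-6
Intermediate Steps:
1/((-716 + (-7 + 20)*(-14))**2) = 1/((-716 + 13*(-14))**2) = 1/((-716 - 182)**2) = 1/((-898)**2) = 1/806404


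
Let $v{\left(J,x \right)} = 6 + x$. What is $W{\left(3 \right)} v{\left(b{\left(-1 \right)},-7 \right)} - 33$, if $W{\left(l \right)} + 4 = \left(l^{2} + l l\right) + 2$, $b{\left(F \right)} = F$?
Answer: $-49$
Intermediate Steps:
$W{\left(l \right)} = -2 + 2 l^{2}$ ($W{\left(l \right)} = -4 + \left(\left(l^{2} + l l\right) + 2\right) = -4 + \left(\left(l^{2} + l^{2}\right) + 2\right) = -4 + \left(2 l^{2} + 2\right) = -4 + \left(2 + 2 l^{2}\right) = -2 + 2 l^{2}$)
$W{\left(3 \right)} v{\left(b{\left(-1 \right)},-7 \right)} - 33 = \left(-2 + 2 \cdot 3^{2}\right) \left(6 - 7\right) - 33 = \left(-2 + 2 \cdot 9\right) \left(-1\right) - 33 = \left(-2 + 18\right) \left(-1\right) - 33 = 16 \left(-1\right) - 33 = -16 - 33 = -49$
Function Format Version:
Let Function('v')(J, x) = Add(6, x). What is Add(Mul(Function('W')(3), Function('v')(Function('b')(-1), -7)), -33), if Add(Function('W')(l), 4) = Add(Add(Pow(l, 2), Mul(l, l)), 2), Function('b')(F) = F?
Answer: -49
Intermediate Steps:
Function('W')(l) = Add(-2, Mul(2, Pow(l, 2))) (Function('W')(l) = Add(-4, Add(Add(Pow(l, 2), Mul(l, l)), 2)) = Add(-4, Add(Add(Pow(l, 2), Pow(l, 2)), 2)) = Add(-4, Add(Mul(2, Pow(l, 2)), 2)) = Add(-4, Add(2, Mul(2, Pow(l, 2)))) = Add(-2, Mul(2, Pow(l, 2))))
Add(Mul(Function('W')(3), Function('v')(Function('b')(-1), -7)), -33) = Add(Mul(Add(-2, Mul(2, Pow(3, 2))), Add(6, -7)), -33) = Add(Mul(Add(-2, Mul(2, 9)), -1), -33) = Add(Mul(Add(-2, 18), -1), -33) = Add(Mul(16, -1), -33) = Add(-16, -33) = -49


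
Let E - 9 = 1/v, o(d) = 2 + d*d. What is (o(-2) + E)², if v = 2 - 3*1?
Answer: 196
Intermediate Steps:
v = -1 (v = 2 - 3 = -1)
o(d) = 2 + d²
E = 8 (E = 9 + 1/(-1) = 9 - 1 = 8)
(o(-2) + E)² = ((2 + (-2)²) + 8)² = ((2 + 4) + 8)² = (6 + 8)² = 14² = 196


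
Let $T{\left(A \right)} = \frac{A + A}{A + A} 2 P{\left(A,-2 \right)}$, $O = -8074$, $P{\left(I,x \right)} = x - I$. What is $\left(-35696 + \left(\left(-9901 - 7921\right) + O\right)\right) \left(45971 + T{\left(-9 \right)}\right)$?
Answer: $-2832308120$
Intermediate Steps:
$T{\left(A \right)} = -4 - 2 A$ ($T{\left(A \right)} = \frac{A + A}{A + A} 2 \left(-2 - A\right) = \frac{2 A}{2 A} 2 \left(-2 - A\right) = 2 A \frac{1}{2 A} 2 \left(-2 - A\right) = 1 \cdot 2 \left(-2 - A\right) = 2 \left(-2 - A\right) = -4 - 2 A$)
$\left(-35696 + \left(\left(-9901 - 7921\right) + O\right)\right) \left(45971 + T{\left(-9 \right)}\right) = \left(-35696 - 25896\right) \left(45971 - -14\right) = \left(-35696 - 25896\right) \left(45971 + \left(-4 + 18\right)\right) = \left(-35696 - 25896\right) \left(45971 + 14\right) = \left(-61592\right) 45985 = -2832308120$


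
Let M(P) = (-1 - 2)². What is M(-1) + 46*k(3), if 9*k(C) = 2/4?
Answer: 104/9 ≈ 11.556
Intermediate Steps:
k(C) = 1/18 (k(C) = (2/4)/9 = (2*(¼))/9 = (⅑)*(½) = 1/18)
M(P) = 9 (M(P) = (-3)² = 9)
M(-1) + 46*k(3) = 9 + 46*(1/18) = 9 + 23/9 = 104/9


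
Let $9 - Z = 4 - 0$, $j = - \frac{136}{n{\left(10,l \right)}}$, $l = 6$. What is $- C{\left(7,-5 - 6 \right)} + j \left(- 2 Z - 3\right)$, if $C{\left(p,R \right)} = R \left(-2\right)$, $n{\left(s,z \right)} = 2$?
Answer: $862$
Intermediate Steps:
$j = -68$ ($j = - \frac{136}{2} = \left(-136\right) \frac{1}{2} = -68$)
$Z = 5$ ($Z = 9 - \left(4 - 0\right) = 9 - \left(4 + 0\right) = 9 - 4 = 5$)
$C{\left(p,R \right)} = - 2 R$
$- C{\left(7,-5 - 6 \right)} + j \left(- 2 Z - 3\right) = - \left(-2\right) \left(-5 - 6\right) - 68 \left(\left(-2\right) 5 - 3\right) = - \left(-2\right) \left(-11\right) - 68 \left(-10 - 3\right) = \left(-1\right) 22 - -884 = -22 + 884 = 862$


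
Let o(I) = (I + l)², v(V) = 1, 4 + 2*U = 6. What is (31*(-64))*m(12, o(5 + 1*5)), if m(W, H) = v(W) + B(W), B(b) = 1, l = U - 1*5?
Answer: -3968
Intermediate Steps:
U = 1 (U = -2 + (½)*6 = -2 + 3 = 1)
l = -4 (l = 1 - 1*5 = 1 - 5 = -4)
o(I) = (-4 + I)² (o(I) = (I - 4)² = (-4 + I)²)
m(W, H) = 2 (m(W, H) = 1 + 1 = 2)
(31*(-64))*m(12, o(5 + 1*5)) = (31*(-64))*2 = -1984*2 = -3968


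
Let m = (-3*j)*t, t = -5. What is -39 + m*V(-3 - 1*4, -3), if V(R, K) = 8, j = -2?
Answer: -279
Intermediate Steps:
m = -30 (m = -3*(-2)*(-5) = 6*(-5) = -30)
-39 + m*V(-3 - 1*4, -3) = -39 - 30*8 = -39 - 240 = -279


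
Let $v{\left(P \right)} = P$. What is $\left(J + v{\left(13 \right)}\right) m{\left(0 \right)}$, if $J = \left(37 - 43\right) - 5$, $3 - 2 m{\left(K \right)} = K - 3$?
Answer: $6$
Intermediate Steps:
$m{\left(K \right)} = 3 - \frac{K}{2}$ ($m{\left(K \right)} = \frac{3}{2} - \frac{K - 3}{2} = \frac{3}{2} - \frac{-3 + K}{2} = \frac{3}{2} - \left(- \frac{3}{2} + \frac{K}{2}\right) = 3 - \frac{K}{2}$)
$J = -11$ ($J = -6 - 5 = -11$)
$\left(J + v{\left(13 \right)}\right) m{\left(0 \right)} = \left(-11 + 13\right) \left(3 - 0\right) = 2 \left(3 + 0\right) = 2 \cdot 3 = 6$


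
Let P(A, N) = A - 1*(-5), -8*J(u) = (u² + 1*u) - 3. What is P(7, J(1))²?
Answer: 144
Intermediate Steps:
J(u) = 3/8 - u/8 - u²/8 (J(u) = -((u² + 1*u) - 3)/8 = -((u² + u) - 3)/8 = -((u + u²) - 3)/8 = -(-3 + u + u²)/8 = 3/8 - u/8 - u²/8)
P(A, N) = 5 + A (P(A, N) = A + 5 = 5 + A)
P(7, J(1))² = (5 + 7)² = 12² = 144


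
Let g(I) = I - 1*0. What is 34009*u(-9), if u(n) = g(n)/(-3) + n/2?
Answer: -102027/2 ≈ -51014.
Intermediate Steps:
g(I) = I (g(I) = I + 0 = I)
u(n) = n/6 (u(n) = n/(-3) + n/2 = n*(-⅓) + n*(½) = -n/3 + n/2 = n/6)
34009*u(-9) = 34009*((⅙)*(-9)) = 34009*(-3/2) = -102027/2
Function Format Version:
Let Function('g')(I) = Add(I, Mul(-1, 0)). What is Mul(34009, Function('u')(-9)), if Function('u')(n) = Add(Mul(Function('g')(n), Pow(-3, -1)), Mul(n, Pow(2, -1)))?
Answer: Rational(-102027, 2) ≈ -51014.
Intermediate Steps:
Function('g')(I) = I (Function('g')(I) = Add(I, 0) = I)
Function('u')(n) = Mul(Rational(1, 6), n) (Function('u')(n) = Add(Mul(n, Pow(-3, -1)), Mul(n, Pow(2, -1))) = Add(Mul(n, Rational(-1, 3)), Mul(n, Rational(1, 2))) = Add(Mul(Rational(-1, 3), n), Mul(Rational(1, 2), n)) = Mul(Rational(1, 6), n))
Mul(34009, Function('u')(-9)) = Mul(34009, Mul(Rational(1, 6), -9)) = Mul(34009, Rational(-3, 2)) = Rational(-102027, 2)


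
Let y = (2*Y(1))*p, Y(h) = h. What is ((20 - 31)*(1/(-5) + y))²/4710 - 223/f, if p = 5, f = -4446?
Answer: 109826218/43626375 ≈ 2.5174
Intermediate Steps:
y = 10 (y = (2*1)*5 = 2*5 = 10)
((20 - 31)*(1/(-5) + y))²/4710 - 223/f = ((20 - 31)*(1/(-5) + 10))²/4710 - 223/(-4446) = (-11*(-⅕ + 10))²*(1/4710) - 223*(-1/4446) = (-11*49/5)²*(1/4710) + 223/4446 = (-539/5)²*(1/4710) + 223/4446 = (290521/25)*(1/4710) + 223/4446 = 290521/117750 + 223/4446 = 109826218/43626375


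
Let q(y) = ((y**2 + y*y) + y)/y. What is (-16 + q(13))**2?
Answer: 121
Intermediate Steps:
q(y) = (y + 2*y**2)/y (q(y) = ((y**2 + y**2) + y)/y = (2*y**2 + y)/y = (y + 2*y**2)/y)
(-16 + q(13))**2 = (-16 + (1 + 2*13))**2 = (-16 + (1 + 26))**2 = (-16 + 27)**2 = 11**2 = 121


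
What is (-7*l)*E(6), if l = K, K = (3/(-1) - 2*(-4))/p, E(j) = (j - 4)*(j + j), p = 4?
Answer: -210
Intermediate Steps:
E(j) = 2*j*(-4 + j) (E(j) = (-4 + j)*(2*j) = 2*j*(-4 + j))
K = 5/4 (K = (3/(-1) - 2*(-4))/4 = (3*(-1) + 8)*(1/4) = (-3 + 8)*(1/4) = 5*(1/4) = 5/4 ≈ 1.2500)
l = 5/4 ≈ 1.2500
(-7*l)*E(6) = (-7*5/4)*(2*6*(-4 + 6)) = -35*6*2/2 = -35/4*24 = -210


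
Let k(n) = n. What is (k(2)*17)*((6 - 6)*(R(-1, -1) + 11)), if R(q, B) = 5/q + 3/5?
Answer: 0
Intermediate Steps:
R(q, B) = ⅗ + 5/q (R(q, B) = 5/q + 3*(⅕) = 5/q + ⅗ = ⅗ + 5/q)
(k(2)*17)*((6 - 6)*(R(-1, -1) + 11)) = (2*17)*((6 - 6)*((⅗ + 5/(-1)) + 11)) = 34*(0*((⅗ + 5*(-1)) + 11)) = 34*(0*((⅗ - 5) + 11)) = 34*(0*(-22/5 + 11)) = 34*(0*(33/5)) = 34*0 = 0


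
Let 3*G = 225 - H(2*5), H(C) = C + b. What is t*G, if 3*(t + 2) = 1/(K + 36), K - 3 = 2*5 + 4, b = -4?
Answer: -23141/159 ≈ -145.54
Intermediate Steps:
K = 17 (K = 3 + (2*5 + 4) = 3 + (10 + 4) = 3 + 14 = 17)
H(C) = -4 + C (H(C) = C - 4 = -4 + C)
G = 73 (G = (225 - (-4 + 2*5))/3 = (225 - (-4 + 10))/3 = (225 - 1*6)/3 = (225 - 6)/3 = (⅓)*219 = 73)
t = -317/159 (t = -2 + 1/(3*(17 + 36)) = -2 + (⅓)/53 = -2 + (⅓)*(1/53) = -2 + 1/159 = -317/159 ≈ -1.9937)
t*G = -317/159*73 = -23141/159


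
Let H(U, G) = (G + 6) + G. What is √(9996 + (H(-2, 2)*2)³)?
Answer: 2*√4499 ≈ 134.15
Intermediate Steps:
H(U, G) = 6 + 2*G (H(U, G) = (6 + G) + G = 6 + 2*G)
√(9996 + (H(-2, 2)*2)³) = √(9996 + ((6 + 2*2)*2)³) = √(9996 + ((6 + 4)*2)³) = √(9996 + (10*2)³) = √(9996 + 20³) = √(9996 + 8000) = √17996 = 2*√4499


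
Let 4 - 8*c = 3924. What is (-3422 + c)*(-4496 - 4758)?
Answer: 36201648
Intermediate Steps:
c = -490 (c = ½ - ⅛*3924 = ½ - 981/2 = -490)
(-3422 + c)*(-4496 - 4758) = (-3422 - 490)*(-4496 - 4758) = -3912*(-9254) = 36201648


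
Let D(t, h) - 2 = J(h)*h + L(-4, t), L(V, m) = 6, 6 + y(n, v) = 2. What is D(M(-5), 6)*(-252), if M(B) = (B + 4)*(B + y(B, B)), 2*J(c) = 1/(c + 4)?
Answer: -10458/5 ≈ -2091.6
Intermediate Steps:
y(n, v) = -4 (y(n, v) = -6 + 2 = -4)
J(c) = 1/(2*(4 + c)) (J(c) = 1/(2*(c + 4)) = 1/(2*(4 + c)))
M(B) = (-4 + B)*(4 + B) (M(B) = (B + 4)*(B - 4) = (4 + B)*(-4 + B) = (-4 + B)*(4 + B))
D(t, h) = 8 + h/(2*(4 + h)) (D(t, h) = 2 + ((1/(2*(4 + h)))*h + 6) = 2 + (h/(2*(4 + h)) + 6) = 2 + (6 + h/(2*(4 + h))) = 8 + h/(2*(4 + h)))
D(M(-5), 6)*(-252) = ((64 + 17*6)/(2*(4 + 6)))*(-252) = ((½)*(64 + 102)/10)*(-252) = ((½)*(⅒)*166)*(-252) = (83/10)*(-252) = -10458/5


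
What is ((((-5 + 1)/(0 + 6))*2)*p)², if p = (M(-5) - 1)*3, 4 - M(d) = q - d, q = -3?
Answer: 16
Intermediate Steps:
M(d) = 7 + d (M(d) = 4 - (-3 - d) = 4 + (3 + d) = 7 + d)
p = 3 (p = ((7 - 5) - 1)*3 = (2 - 1)*3 = 1*3 = 3)
((((-5 + 1)/(0 + 6))*2)*p)² = ((((-5 + 1)/(0 + 6))*2)*3)² = ((-4/6*2)*3)² = ((-4*⅙*2)*3)² = (-⅔*2*3)² = (-4/3*3)² = (-4)² = 16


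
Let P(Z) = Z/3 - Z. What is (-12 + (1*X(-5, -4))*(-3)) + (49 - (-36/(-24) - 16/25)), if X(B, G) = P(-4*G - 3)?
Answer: 3107/50 ≈ 62.140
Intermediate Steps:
P(Z) = -2*Z/3 (P(Z) = Z*(⅓) - Z = Z/3 - Z = -2*Z/3)
X(B, G) = 2 + 8*G/3 (X(B, G) = -2*(-4*G - 3)/3 = -2*(-3 - 4*G)/3 = 2 + 8*G/3)
(-12 + (1*X(-5, -4))*(-3)) + (49 - (-36/(-24) - 16/25)) = (-12 + (1*(2 + (8/3)*(-4)))*(-3)) + (49 - (-36/(-24) - 16/25)) = (-12 + (1*(2 - 32/3))*(-3)) + (49 - (-36*(-1/24) - 16*1/25)) = (-12 + (1*(-26/3))*(-3)) + (49 - (3/2 - 16/25)) = (-12 - 26/3*(-3)) + (49 - 1*43/50) = (-12 + 26) + (49 - 43/50) = 14 + 2407/50 = 3107/50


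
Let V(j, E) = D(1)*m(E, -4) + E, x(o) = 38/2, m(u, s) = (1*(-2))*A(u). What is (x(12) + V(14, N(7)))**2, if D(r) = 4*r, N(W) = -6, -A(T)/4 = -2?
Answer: 2601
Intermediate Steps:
A(T) = 8 (A(T) = -4*(-2) = 8)
m(u, s) = -16 (m(u, s) = (1*(-2))*8 = -2*8 = -16)
x(o) = 19 (x(o) = 38*(1/2) = 19)
V(j, E) = -64 + E (V(j, E) = (4*1)*(-16) + E = 4*(-16) + E = -64 + E)
(x(12) + V(14, N(7)))**2 = (19 + (-64 - 6))**2 = (19 - 70)**2 = (-51)**2 = 2601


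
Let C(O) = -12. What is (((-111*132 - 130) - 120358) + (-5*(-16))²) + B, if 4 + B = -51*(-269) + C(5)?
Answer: -115037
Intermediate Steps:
B = 13703 (B = -4 + (-51*(-269) - 12) = -4 + (13719 - 12) = -4 + 13707 = 13703)
(((-111*132 - 130) - 120358) + (-5*(-16))²) + B = (((-111*132 - 130) - 120358) + (-5*(-16))²) + 13703 = (((-14652 - 130) - 120358) + 80²) + 13703 = ((-14782 - 120358) + 6400) + 13703 = (-135140 + 6400) + 13703 = -128740 + 13703 = -115037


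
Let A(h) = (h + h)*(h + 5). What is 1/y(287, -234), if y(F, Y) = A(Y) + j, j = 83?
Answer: 1/107255 ≈ 9.3236e-6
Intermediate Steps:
A(h) = 2*h*(5 + h) (A(h) = (2*h)*(5 + h) = 2*h*(5 + h))
y(F, Y) = 83 + 2*Y*(5 + Y) (y(F, Y) = 2*Y*(5 + Y) + 83 = 83 + 2*Y*(5 + Y))
1/y(287, -234) = 1/(83 + 2*(-234)*(5 - 234)) = 1/(83 + 2*(-234)*(-229)) = 1/(83 + 107172) = 1/107255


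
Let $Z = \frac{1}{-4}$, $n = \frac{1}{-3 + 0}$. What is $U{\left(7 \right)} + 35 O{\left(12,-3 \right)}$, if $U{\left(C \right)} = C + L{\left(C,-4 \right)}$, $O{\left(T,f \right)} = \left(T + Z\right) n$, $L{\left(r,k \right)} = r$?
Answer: $- \frac{1477}{12} \approx -123.08$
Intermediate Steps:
$n = - \frac{1}{3}$ ($n = \frac{1}{-3} = - \frac{1}{3} \approx -0.33333$)
$Z = - \frac{1}{4} \approx -0.25$
$O{\left(T,f \right)} = \frac{1}{12} - \frac{T}{3}$ ($O{\left(T,f \right)} = \left(T - \frac{1}{4}\right) \left(- \frac{1}{3}\right) = \left(- \frac{1}{4} + T\right) \left(- \frac{1}{3}\right) = \frac{1}{12} - \frac{T}{3}$)
$U{\left(C \right)} = 2 C$ ($U{\left(C \right)} = C + C = 2 C$)
$U{\left(7 \right)} + 35 O{\left(12,-3 \right)} = 2 \cdot 7 + 35 \left(\frac{1}{12} - 4\right) = 14 + 35 \left(\frac{1}{12} - 4\right) = 14 + 35 \left(- \frac{47}{12}\right) = 14 - \frac{1645}{12} = - \frac{1477}{12}$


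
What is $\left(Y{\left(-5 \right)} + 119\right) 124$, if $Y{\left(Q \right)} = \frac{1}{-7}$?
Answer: $\frac{103168}{7} \approx 14738.0$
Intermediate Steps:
$Y{\left(Q \right)} = - \frac{1}{7}$
$\left(Y{\left(-5 \right)} + 119\right) 124 = \left(- \frac{1}{7} + 119\right) 124 = \frac{832}{7} \cdot 124 = \frac{103168}{7}$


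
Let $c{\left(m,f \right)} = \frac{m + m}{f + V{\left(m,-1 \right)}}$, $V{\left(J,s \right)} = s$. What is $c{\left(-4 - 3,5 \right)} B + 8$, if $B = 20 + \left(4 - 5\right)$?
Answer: $- \frac{117}{2} \approx -58.5$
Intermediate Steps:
$c{\left(m,f \right)} = \frac{2 m}{-1 + f}$ ($c{\left(m,f \right)} = \frac{m + m}{f - 1} = \frac{2 m}{-1 + f}$)
$B = 19$ ($B = 20 - 1 = 19$)
$c{\left(-4 - 3,5 \right)} B + 8 = \frac{2 \left(-4 - 3\right)}{-1 + 5} \cdot 19 + 8 = \frac{2 \left(-4 - 3\right)}{4} \cdot 19 + 8 = 2 \left(-7\right) \frac{1}{4} \cdot 19 + 8 = \left(- \frac{7}{2}\right) 19 + 8 = - \frac{133}{2} + 8 = - \frac{117}{2}$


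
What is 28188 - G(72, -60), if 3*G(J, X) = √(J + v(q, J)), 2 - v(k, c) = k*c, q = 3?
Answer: 28188 - I*√142/3 ≈ 28188.0 - 3.9721*I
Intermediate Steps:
v(k, c) = 2 - c*k (v(k, c) = 2 - k*c = 2 - c*k)
G(J, X) = √(2 - 2*J)/3 (G(J, X) = √(J + (2 - 1*J*3))/3 = √(J + (2 - 3*J))/3 = √(2 - 2*J)/3)
28188 - G(72, -60) = 28188 - √(2 - 2*72)/3 = 28188 - √(2 - 144)/3 = 28188 - √(-142)/3 = 28188 - I*√142/3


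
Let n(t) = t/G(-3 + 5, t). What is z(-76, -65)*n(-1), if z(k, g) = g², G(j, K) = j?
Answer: -4225/2 ≈ -2112.5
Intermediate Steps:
n(t) = t/2 (n(t) = t/(-3 + 5) = t/2)
z(-76, -65)*n(-1) = (-65)²*((½)*(-1)) = 4225*(-½) = -4225/2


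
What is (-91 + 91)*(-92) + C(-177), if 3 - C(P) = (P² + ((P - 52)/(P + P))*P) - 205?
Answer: -62013/2 ≈ -31007.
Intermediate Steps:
C(P) = 234 - P² - P/2 (C(P) = 3 - ((P² + ((P - 52)/(P + P))*P) - 205) = 3 - ((P² + ((-52 + P)/((2*P)))*P) - 205) = 3 - ((P² + ((-52 + P)*(1/(2*P)))*P) - 205) = 3 - ((P² + ((-52 + P)/(2*P))*P) - 205) = 3 - ((P² + (-26 + P/2)) - 205) = 3 - ((-26 + P² + P/2) - 205) = 3 - (-231 + P² + P/2) = 3 + (231 - P² - P/2) = 234 - P² - P/2)
(-91 + 91)*(-92) + C(-177) = (-91 + 91)*(-92) + (234 - 1*(-177)² - ½*(-177)) = 0*(-92) + (234 - 1*31329 + 177/2) = 0 + (234 - 31329 + 177/2) = 0 - 62013/2 = -62013/2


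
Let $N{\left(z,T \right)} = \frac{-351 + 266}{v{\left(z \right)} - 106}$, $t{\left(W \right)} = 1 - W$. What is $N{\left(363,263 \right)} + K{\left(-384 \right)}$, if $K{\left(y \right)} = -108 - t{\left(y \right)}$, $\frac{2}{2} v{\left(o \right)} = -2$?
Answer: $- \frac{53159}{108} \approx -492.21$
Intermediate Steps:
$v{\left(o \right)} = -2$
$K{\left(y \right)} = -109 + y$ ($K{\left(y \right)} = -108 - \left(1 - y\right) = -108 + \left(-1 + y\right) = -109 + y$)
$N{\left(z,T \right)} = \frac{85}{108}$ ($N{\left(z,T \right)} = \frac{-351 + 266}{-2 - 106} = - \frac{85}{-108} = \left(-85\right) \left(- \frac{1}{108}\right) = \frac{85}{108}$)
$N{\left(363,263 \right)} + K{\left(-384 \right)} = \frac{85}{108} - 493 = - \frac{53159}{108}$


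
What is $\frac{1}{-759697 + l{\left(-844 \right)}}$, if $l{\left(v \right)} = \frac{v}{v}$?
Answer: $- \frac{1}{759696} \approx -1.3163 \cdot 10^{-6}$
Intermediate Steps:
$l{\left(v \right)} = 1$
$\frac{1}{-759697 + l{\left(-844 \right)}} = \frac{1}{-759697 + 1} = \frac{1}{-759696} = - \frac{1}{759696}$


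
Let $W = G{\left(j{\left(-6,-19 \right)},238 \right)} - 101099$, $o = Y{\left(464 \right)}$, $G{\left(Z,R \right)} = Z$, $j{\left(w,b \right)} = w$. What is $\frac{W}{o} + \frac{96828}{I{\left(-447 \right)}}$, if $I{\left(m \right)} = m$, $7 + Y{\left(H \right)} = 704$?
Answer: $- \frac{37561017}{103853} \approx -361.67$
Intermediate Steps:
$Y{\left(H \right)} = 697$ ($Y{\left(H \right)} = -7 + 704 = 697$)
$o = 697$
$W = -101105$ ($W = -6 - 101099 = -101105$)
$\frac{W}{o} + \frac{96828}{I{\left(-447 \right)}} = - \frac{101105}{697} + \frac{96828}{-447} = \left(-101105\right) \frac{1}{697} + 96828 \left(- \frac{1}{447}\right) = - \frac{101105}{697} - \frac{32276}{149} = - \frac{37561017}{103853}$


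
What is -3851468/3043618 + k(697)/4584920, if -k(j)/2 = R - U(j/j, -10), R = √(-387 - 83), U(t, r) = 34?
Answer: -2207308212067/1744343130070 - I*√470/2292460 ≈ -1.2654 - 9.4569e-6*I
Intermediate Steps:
R = I*√470 (R = √(-470) = I*√470 ≈ 21.679*I)
k(j) = 68 - 2*I*√470 (k(j) = -2*(I*√470 - 1*34) = -2*(I*√470 - 34) = -2*(-34 + I*√470) = 68 - 2*I*√470)
-3851468/3043618 + k(697)/4584920 = -3851468/3043618 + (68 - 2*I*√470)/4584920 = -3851468*1/3043618 + (68 - 2*I*√470)*(1/4584920) = -1925734/1521809 + (17/1146230 - I*√470/2292460) = -2207308212067/1744343130070 - I*√470/2292460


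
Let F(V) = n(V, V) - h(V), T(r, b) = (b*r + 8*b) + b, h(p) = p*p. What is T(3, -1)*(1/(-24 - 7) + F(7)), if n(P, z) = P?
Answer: 15636/31 ≈ 504.39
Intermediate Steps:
h(p) = p**2
T(r, b) = 9*b + b*r (T(r, b) = (8*b + b*r) + b = 9*b + b*r)
F(V) = V - V**2
T(3, -1)*(1/(-24 - 7) + F(7)) = (-(9 + 3))*(1/(-24 - 7) + 7*(1 - 1*7)) = (-1*12)*(1/(-31) + 7*(1 - 7)) = -12*(-1/31 + 7*(-6)) = -12*(-1/31 - 42) = -12*(-1303/31) = 15636/31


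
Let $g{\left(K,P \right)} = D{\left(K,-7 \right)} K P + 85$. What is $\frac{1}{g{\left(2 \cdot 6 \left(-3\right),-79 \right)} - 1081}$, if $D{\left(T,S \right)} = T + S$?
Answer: $- \frac{1}{123288} \approx -8.1111 \cdot 10^{-6}$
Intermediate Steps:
$D{\left(T,S \right)} = S + T$
$g{\left(K,P \right)} = 85 + K P \left(-7 + K\right)$ ($g{\left(K,P \right)} = \left(-7 + K\right) K P + 85 = K \left(-7 + K\right) P + 85 = K P \left(-7 + K\right) + 85 = 85 + K P \left(-7 + K\right)$)
$\frac{1}{g{\left(2 \cdot 6 \left(-3\right),-79 \right)} - 1081} = \frac{1}{\left(85 + 2 \cdot 6 \left(-3\right) \left(-79\right) \left(-7 + 2 \cdot 6 \left(-3\right)\right)\right) - 1081} = \frac{1}{\left(85 + 12 \left(-3\right) \left(-79\right) \left(-7 + 12 \left(-3\right)\right)\right) - 1081} = \frac{1}{\left(85 - - 2844 \left(-7 - 36\right)\right) - 1081} = \frac{1}{\left(85 - \left(-2844\right) \left(-43\right)\right) - 1081} = \frac{1}{\left(85 - 122292\right) - 1081} = \frac{1}{-122207 - 1081} = \frac{1}{-123288} = - \frac{1}{123288}$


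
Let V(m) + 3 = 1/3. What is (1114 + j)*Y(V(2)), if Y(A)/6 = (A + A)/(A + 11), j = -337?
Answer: -74592/25 ≈ -2983.7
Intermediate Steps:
V(m) = -8/3 (V(m) = -3 + 1/3 = -3 + ⅓ = -8/3)
Y(A) = 12*A/(11 + A) (Y(A) = 6*((A + A)/(A + 11)) = 6*((2*A)/(11 + A)) = 6*(2*A/(11 + A)) = 12*A/(11 + A))
(1114 + j)*Y(V(2)) = (1114 - 337)*(12*(-8/3)/(11 - 8/3)) = 777*(12*(-8/3)/(25/3)) = 777*(12*(-8/3)*(3/25)) = 777*(-96/25) = -74592/25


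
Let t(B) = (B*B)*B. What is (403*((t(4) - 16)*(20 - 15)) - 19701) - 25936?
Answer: 51083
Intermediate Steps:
t(B) = B³ (t(B) = B²*B = B³)
(403*((t(4) - 16)*(20 - 15)) - 19701) - 25936 = (403*((4³ - 16)*(20 - 15)) - 19701) - 25936 = (403*((64 - 16)*5) - 19701) - 25936 = (403*(48*5) - 19701) - 25936 = (403*240 - 19701) - 25936 = (96720 - 19701) - 25936 = 77019 - 25936 = 51083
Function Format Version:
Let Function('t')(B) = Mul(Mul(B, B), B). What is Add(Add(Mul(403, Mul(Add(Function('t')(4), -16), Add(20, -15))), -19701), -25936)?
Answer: 51083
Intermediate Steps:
Function('t')(B) = Pow(B, 3) (Function('t')(B) = Mul(Pow(B, 2), B) = Pow(B, 3))
Add(Add(Mul(403, Mul(Add(Function('t')(4), -16), Add(20, -15))), -19701), -25936) = Add(Add(Mul(403, Mul(Add(Pow(4, 3), -16), Add(20, -15))), -19701), -25936) = Add(Add(Mul(403, Mul(Add(64, -16), 5)), -19701), -25936) = Add(Add(Mul(403, Mul(48, 5)), -19701), -25936) = Add(Add(Mul(403, 240), -19701), -25936) = Add(Add(96720, -19701), -25936) = Add(77019, -25936) = 51083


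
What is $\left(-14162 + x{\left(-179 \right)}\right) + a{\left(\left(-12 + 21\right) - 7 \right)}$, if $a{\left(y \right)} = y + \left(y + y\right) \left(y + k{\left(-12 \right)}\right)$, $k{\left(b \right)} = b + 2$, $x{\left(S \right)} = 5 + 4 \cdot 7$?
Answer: $-14159$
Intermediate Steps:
$x{\left(S \right)} = 33$ ($x{\left(S \right)} = 5 + 28 = 33$)
$k{\left(b \right)} = 2 + b$
$a{\left(y \right)} = y + 2 y \left(-10 + y\right)$ ($a{\left(y \right)} = y + \left(y + y\right) \left(y + \left(2 - 12\right)\right) = y + 2 y \left(y - 10\right) = y + 2 y \left(-10 + y\right)$)
$\left(-14162 + x{\left(-179 \right)}\right) + a{\left(\left(-12 + 21\right) - 7 \right)} = \left(-14162 + 33\right) + \left(\left(-12 + 21\right) - 7\right) \left(-19 + 2 \left(\left(-12 + 21\right) - 7\right)\right) = -14129 + \left(9 - 7\right) \left(-19 + 2 \left(9 - 7\right)\right) = -14129 + 2 \left(-19 + 2 \cdot 2\right) = -14129 + 2 \left(-19 + 4\right) = -14129 + 2 \left(-15\right) = -14129 - 30 = -14159$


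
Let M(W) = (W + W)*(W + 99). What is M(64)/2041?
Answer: 20864/2041 ≈ 10.222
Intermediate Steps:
M(W) = 2*W*(99 + W) (M(W) = (2*W)*(99 + W) = 2*W*(99 + W))
M(64)/2041 = (2*64*(99 + 64))/2041 = (2*64*163)*(1/2041) = 20864*(1/2041) = 20864/2041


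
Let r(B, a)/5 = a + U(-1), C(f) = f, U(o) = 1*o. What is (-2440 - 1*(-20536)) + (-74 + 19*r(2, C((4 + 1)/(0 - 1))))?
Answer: 17452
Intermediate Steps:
U(o) = o
r(B, a) = -5 + 5*a (r(B, a) = 5*(a - 1) = 5*(-1 + a) = -5 + 5*a)
(-2440 - 1*(-20536)) + (-74 + 19*r(2, C((4 + 1)/(0 - 1)))) = (-2440 - 1*(-20536)) + (-74 + 19*(-5 + 5*((4 + 1)/(0 - 1)))) = (-2440 + 20536) + (-74 + 19*(-5 + 5*(5/(-1)))) = 18096 + (-74 + 19*(-5 + 5*(5*(-1)))) = 18096 + (-74 + 19*(-5 + 5*(-5))) = 18096 + (-74 + 19*(-5 - 25)) = 18096 + (-74 + 19*(-30)) = 18096 + (-74 - 570) = 18096 - 644 = 17452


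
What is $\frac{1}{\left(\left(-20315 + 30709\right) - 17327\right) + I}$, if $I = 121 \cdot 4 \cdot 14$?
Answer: $- \frac{1}{157} \approx -0.0063694$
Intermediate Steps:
$I = 6776$ ($I = 484 \cdot 14 = 6776$)
$\frac{1}{\left(\left(-20315 + 30709\right) - 17327\right) + I} = \frac{1}{\left(\left(-20315 + 30709\right) - 17327\right) + 6776} = \frac{1}{\left(10394 - 17327\right) + 6776} = \frac{1}{-6933 + 6776} = \frac{1}{-157} = - \frac{1}{157}$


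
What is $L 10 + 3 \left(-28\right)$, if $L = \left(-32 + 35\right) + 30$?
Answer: $246$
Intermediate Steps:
$L = 33$ ($L = 3 + 30 = 33$)
$L 10 + 3 \left(-28\right) = 33 \cdot 10 + 3 \left(-28\right) = 330 - 84 = 246$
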